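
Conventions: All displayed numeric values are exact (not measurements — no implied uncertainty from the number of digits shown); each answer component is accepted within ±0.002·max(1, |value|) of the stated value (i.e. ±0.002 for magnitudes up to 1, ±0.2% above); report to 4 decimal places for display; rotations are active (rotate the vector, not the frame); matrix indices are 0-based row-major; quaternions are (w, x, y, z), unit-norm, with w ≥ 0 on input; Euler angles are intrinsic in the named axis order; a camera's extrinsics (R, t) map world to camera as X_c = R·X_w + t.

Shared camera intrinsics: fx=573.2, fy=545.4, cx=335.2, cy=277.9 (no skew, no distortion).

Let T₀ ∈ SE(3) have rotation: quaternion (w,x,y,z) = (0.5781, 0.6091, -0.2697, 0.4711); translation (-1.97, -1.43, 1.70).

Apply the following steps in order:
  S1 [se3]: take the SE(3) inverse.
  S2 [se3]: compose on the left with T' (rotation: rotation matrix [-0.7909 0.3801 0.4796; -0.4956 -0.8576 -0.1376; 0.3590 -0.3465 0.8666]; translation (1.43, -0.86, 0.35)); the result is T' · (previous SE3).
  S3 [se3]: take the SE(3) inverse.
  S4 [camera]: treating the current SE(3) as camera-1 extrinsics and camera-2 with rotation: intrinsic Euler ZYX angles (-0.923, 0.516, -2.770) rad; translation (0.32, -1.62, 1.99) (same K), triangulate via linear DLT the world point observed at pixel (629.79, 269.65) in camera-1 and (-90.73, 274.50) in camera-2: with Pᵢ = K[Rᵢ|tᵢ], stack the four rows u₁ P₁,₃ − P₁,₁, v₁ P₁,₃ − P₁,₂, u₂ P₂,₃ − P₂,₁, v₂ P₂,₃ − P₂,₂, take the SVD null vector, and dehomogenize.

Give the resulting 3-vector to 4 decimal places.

result = (-1.3704, 0.6066, 1.5646)

after S1 (invert_se3): R=[0.4106 0.2162 0.8858; -0.8733 -0.1860 0.4502; 0.2621 -0.9585 0.1124], t=(-0.3880, -2.7518, -1.0454)
after S2 (compose_se3): R=[-0.5310 -0.7014 -0.4756; 0.5094 0.1843 -0.8406; 0.6772 -0.6886 0.2594], t=(0.1895, 1.8360, 0.2583)
after S3 (invert_se3): R=[-0.5310 0.5094 0.6772; -0.7014 0.1843 -0.6886; -0.4756 -0.8406 0.2594], t=(-1.0096, -0.0276, 1.5664)
after S4 (triangulate): (-1.3704, 0.6066, 1.5646)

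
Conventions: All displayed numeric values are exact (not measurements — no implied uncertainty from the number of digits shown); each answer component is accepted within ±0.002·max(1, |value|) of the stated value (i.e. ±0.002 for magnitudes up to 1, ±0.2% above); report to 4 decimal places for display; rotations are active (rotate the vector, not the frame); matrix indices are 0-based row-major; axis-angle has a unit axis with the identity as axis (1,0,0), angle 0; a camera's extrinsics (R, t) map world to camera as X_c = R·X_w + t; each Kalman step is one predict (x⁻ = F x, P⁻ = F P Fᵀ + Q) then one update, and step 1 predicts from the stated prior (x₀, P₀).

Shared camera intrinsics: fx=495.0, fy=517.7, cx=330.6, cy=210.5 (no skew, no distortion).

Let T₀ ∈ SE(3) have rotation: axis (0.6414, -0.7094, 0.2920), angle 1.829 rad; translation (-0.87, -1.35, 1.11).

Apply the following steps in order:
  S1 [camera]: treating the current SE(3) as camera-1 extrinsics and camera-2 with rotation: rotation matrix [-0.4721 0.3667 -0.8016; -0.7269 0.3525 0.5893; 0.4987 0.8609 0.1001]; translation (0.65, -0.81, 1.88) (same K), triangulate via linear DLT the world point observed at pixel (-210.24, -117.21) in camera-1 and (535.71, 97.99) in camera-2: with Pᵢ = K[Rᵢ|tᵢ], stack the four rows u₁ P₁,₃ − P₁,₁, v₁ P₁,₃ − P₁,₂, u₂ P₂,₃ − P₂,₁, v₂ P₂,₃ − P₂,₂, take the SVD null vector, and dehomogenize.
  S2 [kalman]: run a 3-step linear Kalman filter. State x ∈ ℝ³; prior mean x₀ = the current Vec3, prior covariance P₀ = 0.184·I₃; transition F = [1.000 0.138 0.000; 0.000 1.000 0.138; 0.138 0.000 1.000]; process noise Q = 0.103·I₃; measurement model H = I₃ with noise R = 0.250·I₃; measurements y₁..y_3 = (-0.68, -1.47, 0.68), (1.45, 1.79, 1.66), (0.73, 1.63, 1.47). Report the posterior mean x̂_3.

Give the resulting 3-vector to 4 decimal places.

result = (0.7402, 1.2632, 1.2878)

after S1 (triangulate): (-0.0168, 0.8709, -0.1292)
after S2 (kf_track): (0.7402, 1.2632, 1.2878)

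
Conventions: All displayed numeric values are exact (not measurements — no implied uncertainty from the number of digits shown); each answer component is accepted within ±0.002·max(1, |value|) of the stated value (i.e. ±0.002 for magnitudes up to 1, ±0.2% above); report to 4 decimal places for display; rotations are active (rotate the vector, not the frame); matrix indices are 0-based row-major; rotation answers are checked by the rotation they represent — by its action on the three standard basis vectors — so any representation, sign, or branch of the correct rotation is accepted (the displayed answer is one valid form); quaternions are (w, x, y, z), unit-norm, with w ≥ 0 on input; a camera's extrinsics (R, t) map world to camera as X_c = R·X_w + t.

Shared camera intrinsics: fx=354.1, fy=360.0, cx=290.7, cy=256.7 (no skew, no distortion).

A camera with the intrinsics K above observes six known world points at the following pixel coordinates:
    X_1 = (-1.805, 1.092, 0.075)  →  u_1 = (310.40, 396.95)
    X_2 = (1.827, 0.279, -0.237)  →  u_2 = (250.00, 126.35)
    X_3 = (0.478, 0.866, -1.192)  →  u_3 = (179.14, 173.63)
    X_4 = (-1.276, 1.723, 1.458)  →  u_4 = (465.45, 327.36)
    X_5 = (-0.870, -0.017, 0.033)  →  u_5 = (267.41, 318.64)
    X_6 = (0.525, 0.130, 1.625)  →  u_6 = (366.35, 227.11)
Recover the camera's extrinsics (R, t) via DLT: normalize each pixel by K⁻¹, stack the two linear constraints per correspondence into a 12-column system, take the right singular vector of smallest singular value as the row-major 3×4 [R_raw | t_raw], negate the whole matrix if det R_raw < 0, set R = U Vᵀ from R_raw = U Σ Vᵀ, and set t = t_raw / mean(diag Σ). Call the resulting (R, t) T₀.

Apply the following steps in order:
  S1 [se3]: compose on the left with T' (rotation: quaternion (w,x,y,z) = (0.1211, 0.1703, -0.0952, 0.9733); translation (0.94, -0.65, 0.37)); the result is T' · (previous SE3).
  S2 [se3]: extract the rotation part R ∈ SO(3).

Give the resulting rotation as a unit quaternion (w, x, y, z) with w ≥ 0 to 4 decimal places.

source (pnp_recover): camera pose = R=[-0.0536 0.3521 0.9344; -0.9337 -0.3494 0.0781; 0.3540 -0.8683 0.3475], t=(-0.3699, -0.0400, 4.8197)
after S1 (compose_se3): R=[0.4085 -0.4955 -0.7666; 0.7983 0.6011 0.0368; 0.4426 -0.6270 0.6411], t=(2.7749, -1.7791, 4.6974)
after S2 (rot_of_se3): [0.4085 -0.4955 -0.7666; 0.7983 0.6011 0.0368; 0.4426 -0.6270 0.6411]

rotation (quat) = (0.8140, -0.2039, -0.3713, 0.3973)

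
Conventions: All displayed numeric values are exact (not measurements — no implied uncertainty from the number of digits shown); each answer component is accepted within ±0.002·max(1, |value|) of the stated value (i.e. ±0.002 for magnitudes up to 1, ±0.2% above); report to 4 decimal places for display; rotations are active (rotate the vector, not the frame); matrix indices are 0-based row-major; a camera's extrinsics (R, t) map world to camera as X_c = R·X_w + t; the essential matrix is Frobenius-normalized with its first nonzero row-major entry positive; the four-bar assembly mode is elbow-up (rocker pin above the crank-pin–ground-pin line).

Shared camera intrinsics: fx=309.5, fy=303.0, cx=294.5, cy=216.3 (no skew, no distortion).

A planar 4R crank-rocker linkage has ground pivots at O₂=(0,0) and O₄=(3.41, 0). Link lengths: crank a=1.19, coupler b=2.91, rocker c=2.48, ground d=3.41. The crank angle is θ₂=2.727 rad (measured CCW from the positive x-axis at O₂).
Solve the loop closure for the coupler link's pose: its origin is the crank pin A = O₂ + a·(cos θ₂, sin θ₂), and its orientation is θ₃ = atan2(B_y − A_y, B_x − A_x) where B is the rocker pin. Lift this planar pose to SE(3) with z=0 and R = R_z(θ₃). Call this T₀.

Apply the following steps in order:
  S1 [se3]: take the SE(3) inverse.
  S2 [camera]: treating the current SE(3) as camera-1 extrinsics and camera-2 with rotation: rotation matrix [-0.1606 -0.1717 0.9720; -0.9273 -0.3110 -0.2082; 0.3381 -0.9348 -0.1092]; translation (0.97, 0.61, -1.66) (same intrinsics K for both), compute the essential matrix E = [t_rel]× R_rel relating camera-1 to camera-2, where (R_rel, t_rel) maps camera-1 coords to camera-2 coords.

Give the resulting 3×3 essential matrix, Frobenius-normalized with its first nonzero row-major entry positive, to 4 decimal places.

matrix = [0.5794 0.2830 0.1557; -0.1409 -0.2949 0.5276; 0.1650 -0.0537 0.3803]

source (fourbar_fk): coupler pose = R=[0.9137 -0.4065 0.0000; 0.4065 0.9137 0.0000; 0.0000 0.0000 1.0000], t=(-1.0892, 0.4794, 0.0000)
after S1 (invert_se3): R=[0.9137 0.4065 0.0000; -0.4065 0.9137 0.0000; 0.0000 0.0000 1.0000], t=(0.8003, -0.8807, 0.0000)
after S2 (essential): [0.5794 0.2830 0.1557; -0.1409 -0.2949 0.5276; 0.1650 -0.0537 0.3803]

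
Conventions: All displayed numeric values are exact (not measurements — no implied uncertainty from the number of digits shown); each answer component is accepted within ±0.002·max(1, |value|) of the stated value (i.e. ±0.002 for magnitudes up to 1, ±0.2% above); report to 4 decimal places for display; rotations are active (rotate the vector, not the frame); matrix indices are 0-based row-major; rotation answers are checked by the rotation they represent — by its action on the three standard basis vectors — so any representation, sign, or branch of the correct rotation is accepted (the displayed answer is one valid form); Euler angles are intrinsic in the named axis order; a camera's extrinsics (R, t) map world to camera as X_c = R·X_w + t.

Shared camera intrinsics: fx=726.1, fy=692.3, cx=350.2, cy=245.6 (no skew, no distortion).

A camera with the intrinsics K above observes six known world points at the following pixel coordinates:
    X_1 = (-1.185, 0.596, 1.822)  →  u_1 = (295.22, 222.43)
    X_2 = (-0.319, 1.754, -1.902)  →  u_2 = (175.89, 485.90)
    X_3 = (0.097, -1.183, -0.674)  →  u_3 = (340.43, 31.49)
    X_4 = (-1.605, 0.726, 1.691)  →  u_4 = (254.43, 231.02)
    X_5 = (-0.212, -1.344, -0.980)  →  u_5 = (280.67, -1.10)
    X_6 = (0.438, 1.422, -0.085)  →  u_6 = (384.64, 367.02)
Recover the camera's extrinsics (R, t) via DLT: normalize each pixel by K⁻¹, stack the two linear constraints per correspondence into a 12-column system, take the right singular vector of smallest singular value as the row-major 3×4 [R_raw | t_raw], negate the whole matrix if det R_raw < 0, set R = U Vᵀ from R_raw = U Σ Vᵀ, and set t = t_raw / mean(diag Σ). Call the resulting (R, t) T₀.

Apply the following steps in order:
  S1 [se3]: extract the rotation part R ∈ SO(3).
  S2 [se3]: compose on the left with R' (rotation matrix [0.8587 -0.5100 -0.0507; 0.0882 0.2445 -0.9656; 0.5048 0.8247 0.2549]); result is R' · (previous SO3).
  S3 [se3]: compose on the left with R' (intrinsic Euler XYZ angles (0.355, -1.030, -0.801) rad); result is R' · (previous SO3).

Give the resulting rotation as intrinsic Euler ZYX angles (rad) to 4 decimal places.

source (pnp_recover): camera pose = R=[0.9454 -0.0658 0.3191; 0.1169 0.9827 -0.1437; -0.3041 0.1732 0.9368], t=(-0.0200, -0.4499, 5.7296)
after S1 (rot_of_se3): [0.9454 -0.0658 0.3191; 0.1169 0.9827 -0.1437; -0.3041 0.1732 0.9368]
after S2 (compose_so3): [0.7676 -0.5664 0.2998; 0.4057 0.0672 -0.9115; 0.4962 0.8213 0.2814]
after S3 (compose_so3): [-0.0004 -0.8822 -0.4708; -0.5869 0.3814 -0.7142; 0.8097 0.2760 -0.5179]

rotation (euler_zyx) = (-1.5714, -0.9436, 2.6519)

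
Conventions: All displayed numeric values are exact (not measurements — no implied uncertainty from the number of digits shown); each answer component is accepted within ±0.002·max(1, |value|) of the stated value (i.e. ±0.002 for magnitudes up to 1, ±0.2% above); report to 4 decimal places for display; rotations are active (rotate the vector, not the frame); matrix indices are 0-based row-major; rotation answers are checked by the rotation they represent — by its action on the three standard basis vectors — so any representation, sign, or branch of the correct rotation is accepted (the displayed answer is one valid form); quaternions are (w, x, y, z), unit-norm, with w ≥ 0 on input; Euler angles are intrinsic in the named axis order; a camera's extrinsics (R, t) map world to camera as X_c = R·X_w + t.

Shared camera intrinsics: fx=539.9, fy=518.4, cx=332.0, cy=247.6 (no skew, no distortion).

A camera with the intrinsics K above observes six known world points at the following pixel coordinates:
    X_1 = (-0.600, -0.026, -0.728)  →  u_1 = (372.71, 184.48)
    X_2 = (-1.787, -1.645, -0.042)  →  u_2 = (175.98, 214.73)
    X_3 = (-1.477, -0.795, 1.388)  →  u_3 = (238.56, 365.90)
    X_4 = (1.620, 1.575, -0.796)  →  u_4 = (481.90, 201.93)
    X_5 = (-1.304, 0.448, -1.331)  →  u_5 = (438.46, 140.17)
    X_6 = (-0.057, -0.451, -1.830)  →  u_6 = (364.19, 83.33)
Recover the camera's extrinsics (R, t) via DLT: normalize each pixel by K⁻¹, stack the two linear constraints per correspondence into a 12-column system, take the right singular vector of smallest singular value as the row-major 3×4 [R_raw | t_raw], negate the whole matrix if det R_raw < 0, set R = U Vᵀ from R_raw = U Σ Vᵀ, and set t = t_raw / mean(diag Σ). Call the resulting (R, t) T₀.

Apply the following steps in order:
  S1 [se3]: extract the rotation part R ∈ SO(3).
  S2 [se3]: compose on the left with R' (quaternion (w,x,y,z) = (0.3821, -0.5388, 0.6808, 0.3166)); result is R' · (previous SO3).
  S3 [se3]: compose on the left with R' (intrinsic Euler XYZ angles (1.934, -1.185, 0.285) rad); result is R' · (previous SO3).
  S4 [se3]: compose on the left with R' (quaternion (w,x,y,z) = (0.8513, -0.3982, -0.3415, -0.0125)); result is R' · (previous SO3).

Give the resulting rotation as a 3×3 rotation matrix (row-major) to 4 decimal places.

rotation (matrix) = ((-0.0655, 0.8800, -0.4705), (0.5781, 0.4178, 0.7009), (0.8134, -0.2261, -0.5361))

source (pnp_recover): camera pose = R=[0.0918 0.9610 -0.2608; -0.1626 0.2729 0.9482; 0.9824 -0.0446 0.1813], t=(0.3300, -0.1100, 6.5514)
after S1 (rot_of_se3): [0.0918 0.9610 -0.2608; -0.1626 0.2729 0.9482; 0.9824 -0.0446 0.1813]
after S2 (compose_so3): [0.3229 -0.3966 -0.8593; 0.7472 -0.4504 0.4887; -0.5808 -0.7999 0.1510]
after S3 (compose_so3): [0.5757 0.6455 -0.5019; -0.1691 0.6945 0.6993; 0.8000 -0.3177 0.5090]
after S4 (compose_so3): [-0.0655 0.8800 -0.4705; 0.5781 0.4178 0.7009; 0.8134 -0.2261 -0.5361]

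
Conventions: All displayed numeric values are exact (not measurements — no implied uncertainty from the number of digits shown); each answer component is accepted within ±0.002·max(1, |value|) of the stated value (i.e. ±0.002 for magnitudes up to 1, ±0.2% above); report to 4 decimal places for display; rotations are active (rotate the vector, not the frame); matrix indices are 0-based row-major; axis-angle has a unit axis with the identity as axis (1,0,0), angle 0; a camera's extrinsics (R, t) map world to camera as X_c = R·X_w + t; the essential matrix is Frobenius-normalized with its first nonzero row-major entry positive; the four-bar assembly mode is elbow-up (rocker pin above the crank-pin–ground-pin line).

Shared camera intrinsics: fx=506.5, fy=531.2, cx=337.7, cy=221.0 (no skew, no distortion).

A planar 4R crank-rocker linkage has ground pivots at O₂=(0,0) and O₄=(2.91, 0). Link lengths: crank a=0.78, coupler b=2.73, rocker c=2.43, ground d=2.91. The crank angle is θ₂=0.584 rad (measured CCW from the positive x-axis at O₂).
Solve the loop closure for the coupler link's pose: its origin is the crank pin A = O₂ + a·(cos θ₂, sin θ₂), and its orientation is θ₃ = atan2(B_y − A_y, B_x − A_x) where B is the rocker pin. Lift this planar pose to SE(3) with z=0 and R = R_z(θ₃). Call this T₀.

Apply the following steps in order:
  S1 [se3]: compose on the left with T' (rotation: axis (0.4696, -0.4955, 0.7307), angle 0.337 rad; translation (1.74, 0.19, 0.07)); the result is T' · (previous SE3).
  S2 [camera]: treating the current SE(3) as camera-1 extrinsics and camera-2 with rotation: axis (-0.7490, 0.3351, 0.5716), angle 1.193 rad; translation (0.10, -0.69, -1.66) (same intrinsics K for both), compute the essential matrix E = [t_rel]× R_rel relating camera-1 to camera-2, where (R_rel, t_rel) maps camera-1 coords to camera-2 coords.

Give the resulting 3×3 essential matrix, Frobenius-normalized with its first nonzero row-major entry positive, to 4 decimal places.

matrix = [0.1358 -0.2537 -0.2631; 0.2653 0.6175 -0.1819; -0.3050 0.1987 0.4803]

source (fourbar_fk): coupler pose = R=[0.6917 -0.7222 0.0000; 0.7222 0.6917 0.0000; 0.0000 0.0000 1.0000], t=(0.6507, 0.4301, 0.0000)
after S1 (compose_se3): R=[0.4775 -0.8667 -0.1445; 0.8496 0.4974 -0.1756; 0.2241 -0.0389 0.9738], t=(2.2527, 0.7505, 0.2472)
after S2 (essential): [0.1358 -0.2537 -0.2631; 0.2653 0.6175 -0.1819; -0.3050 0.1987 0.4803]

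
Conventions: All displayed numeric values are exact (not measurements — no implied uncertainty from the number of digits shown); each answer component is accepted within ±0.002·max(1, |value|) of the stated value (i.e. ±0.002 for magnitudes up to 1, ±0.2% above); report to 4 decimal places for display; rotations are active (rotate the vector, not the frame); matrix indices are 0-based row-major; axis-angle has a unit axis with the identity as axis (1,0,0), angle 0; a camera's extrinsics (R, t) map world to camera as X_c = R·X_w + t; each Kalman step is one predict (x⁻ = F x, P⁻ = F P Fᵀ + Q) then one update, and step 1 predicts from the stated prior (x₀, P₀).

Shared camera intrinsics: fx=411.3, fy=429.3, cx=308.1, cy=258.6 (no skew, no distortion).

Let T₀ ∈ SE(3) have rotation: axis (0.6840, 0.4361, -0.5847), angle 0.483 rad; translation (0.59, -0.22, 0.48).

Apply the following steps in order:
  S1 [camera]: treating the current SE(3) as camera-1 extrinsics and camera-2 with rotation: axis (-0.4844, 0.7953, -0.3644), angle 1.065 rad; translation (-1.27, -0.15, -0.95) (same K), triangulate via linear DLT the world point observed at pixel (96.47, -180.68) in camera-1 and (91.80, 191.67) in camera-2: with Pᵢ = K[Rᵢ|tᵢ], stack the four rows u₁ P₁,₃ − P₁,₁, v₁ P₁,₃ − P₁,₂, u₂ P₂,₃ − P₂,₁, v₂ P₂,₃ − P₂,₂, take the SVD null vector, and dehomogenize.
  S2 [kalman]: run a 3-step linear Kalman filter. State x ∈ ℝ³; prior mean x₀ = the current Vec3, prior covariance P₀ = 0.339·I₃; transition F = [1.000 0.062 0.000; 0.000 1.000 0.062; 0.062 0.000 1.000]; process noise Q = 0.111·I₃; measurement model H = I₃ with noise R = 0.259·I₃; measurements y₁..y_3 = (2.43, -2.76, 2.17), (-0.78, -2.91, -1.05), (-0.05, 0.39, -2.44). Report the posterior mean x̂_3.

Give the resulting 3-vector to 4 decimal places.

after S1 (triangulate): (-1.4478, -1.6868, 1.7448)
after S2 (kf_track): (-0.1300, -1.1638, -0.9284)

result = (-0.1300, -1.1638, -0.9284)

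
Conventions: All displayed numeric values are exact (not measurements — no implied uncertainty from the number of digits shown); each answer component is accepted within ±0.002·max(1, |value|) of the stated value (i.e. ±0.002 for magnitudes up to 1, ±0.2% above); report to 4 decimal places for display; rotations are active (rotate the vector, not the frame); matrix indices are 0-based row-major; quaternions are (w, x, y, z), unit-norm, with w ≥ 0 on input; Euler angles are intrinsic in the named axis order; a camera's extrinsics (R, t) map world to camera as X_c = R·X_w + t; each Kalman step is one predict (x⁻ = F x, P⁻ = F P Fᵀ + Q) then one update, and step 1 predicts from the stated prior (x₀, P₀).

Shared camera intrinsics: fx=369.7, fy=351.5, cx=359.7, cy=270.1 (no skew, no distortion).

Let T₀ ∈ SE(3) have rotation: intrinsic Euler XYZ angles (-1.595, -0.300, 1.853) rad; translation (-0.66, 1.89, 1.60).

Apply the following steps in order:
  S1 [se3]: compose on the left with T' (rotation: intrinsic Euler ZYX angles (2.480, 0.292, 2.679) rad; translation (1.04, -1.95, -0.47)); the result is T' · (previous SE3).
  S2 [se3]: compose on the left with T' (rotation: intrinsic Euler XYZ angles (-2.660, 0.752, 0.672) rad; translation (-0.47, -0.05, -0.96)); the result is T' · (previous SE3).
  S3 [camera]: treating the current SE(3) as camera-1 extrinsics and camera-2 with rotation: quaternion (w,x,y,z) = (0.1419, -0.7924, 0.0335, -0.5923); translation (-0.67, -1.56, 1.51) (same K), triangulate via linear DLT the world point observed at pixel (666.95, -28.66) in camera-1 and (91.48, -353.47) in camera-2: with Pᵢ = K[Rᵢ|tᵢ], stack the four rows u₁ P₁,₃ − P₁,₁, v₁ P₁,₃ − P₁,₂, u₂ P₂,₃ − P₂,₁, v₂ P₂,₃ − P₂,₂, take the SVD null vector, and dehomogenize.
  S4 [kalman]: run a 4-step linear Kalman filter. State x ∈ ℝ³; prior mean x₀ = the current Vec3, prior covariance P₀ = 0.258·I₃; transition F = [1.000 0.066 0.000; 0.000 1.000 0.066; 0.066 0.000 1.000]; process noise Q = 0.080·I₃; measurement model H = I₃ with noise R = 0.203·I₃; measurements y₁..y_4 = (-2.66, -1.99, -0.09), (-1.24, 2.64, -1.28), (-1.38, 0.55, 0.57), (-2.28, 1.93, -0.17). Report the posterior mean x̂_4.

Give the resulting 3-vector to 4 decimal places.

result = (-1.7153, 1.2789, -0.2626)

after S1 (compose_se3): R=[-0.3038 0.7053 0.6405; -0.4251 -0.7020 0.5714; 0.8527 -0.0987 0.5131], t=(3.1502, -0.5445, -0.8435)
after S2 (compose_se3): R=[0.6021 0.6548 0.4568; 0.7423 -0.2486 -0.6222; -0.2939 0.7137 -0.6358], t=(1.0018, -2.5830, 0.5726)
after S3 (triangulate): (0.5449, 1.5390, -1.0983)
after S4 (kf_track): (-1.7153, 1.2789, -0.2626)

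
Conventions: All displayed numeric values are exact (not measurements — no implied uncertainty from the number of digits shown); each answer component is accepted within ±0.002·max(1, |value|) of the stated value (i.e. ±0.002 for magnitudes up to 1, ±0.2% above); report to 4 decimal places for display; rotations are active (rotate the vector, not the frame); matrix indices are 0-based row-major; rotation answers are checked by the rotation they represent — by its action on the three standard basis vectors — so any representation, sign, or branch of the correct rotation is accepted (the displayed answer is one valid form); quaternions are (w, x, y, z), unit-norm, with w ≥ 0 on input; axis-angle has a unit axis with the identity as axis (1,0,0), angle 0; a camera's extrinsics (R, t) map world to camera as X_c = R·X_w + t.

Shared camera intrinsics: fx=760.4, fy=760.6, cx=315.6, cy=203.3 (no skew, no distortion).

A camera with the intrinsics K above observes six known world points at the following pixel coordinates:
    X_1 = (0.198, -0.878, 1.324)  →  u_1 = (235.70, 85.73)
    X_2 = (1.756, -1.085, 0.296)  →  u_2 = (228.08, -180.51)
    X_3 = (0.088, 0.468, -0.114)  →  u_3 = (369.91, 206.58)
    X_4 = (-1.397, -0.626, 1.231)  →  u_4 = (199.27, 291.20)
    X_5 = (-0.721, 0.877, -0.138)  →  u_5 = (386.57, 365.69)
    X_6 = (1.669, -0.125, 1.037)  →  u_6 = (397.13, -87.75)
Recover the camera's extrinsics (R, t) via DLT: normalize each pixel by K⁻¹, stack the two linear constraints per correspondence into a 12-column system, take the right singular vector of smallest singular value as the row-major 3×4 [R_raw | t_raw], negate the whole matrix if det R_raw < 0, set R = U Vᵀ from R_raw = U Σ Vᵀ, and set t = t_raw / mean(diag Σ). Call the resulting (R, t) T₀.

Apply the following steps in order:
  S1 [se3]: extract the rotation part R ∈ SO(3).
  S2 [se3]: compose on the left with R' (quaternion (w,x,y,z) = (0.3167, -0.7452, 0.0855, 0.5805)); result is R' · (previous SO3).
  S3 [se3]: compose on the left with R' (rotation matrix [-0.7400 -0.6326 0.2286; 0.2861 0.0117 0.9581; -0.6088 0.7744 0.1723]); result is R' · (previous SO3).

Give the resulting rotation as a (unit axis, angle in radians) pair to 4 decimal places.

rotation (axis_angle) = ((-0.0113, -0.2113, 0.9774), 2.8445)

source (pnp_recover): camera pose = R=[0.3305 0.9183 0.2179; -0.9060 0.3734 -0.1995; -0.2646 -0.1314 0.9554], t=(-0.1400, -0.1000, 4.3103)
after S1 (rot_of_se3): [0.3305 0.9183 0.2179; -0.9060 0.3734 -0.1995; -0.2646 -0.1314 0.9554]
after S2 (compose_so3): [0.7661 0.2076 -0.6082; 0.6392 -0.1475 0.7548; 0.0670 -0.9670 -0.2457]
after S3 (compose_so3): [-0.9559 -0.2814 -0.0835; 0.2908 -0.8689 -0.4006; 0.0402 -0.4072 0.9124]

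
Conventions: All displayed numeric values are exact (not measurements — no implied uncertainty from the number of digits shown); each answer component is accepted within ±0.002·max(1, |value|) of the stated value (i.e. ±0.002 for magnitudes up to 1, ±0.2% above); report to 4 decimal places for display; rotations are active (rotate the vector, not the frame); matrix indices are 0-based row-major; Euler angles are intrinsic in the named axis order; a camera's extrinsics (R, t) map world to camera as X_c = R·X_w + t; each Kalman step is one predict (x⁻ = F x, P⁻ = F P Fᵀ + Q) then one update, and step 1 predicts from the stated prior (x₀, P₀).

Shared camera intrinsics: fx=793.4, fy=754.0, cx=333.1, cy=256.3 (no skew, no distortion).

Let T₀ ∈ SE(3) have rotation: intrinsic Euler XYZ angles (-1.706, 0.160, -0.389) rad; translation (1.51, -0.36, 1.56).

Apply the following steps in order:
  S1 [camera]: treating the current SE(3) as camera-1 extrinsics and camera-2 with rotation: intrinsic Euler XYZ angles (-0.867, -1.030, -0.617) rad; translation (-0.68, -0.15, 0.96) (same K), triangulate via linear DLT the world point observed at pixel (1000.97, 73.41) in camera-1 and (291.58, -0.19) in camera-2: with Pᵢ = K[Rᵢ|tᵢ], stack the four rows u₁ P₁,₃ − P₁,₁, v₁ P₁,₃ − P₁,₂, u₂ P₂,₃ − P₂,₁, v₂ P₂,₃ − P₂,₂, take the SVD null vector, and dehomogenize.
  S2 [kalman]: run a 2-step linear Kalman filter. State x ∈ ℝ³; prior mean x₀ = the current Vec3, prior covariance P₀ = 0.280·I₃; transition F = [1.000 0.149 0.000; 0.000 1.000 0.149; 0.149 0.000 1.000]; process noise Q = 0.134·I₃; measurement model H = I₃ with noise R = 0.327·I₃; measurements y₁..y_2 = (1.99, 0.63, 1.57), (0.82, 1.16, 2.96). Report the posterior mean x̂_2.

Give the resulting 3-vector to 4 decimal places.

after S1 (triangulate): (1.1952, -0.7048, -0.3225)
after S2 (kf_track): (1.3285, 0.7066, 2.0301)

result = (1.3285, 0.7066, 2.0301)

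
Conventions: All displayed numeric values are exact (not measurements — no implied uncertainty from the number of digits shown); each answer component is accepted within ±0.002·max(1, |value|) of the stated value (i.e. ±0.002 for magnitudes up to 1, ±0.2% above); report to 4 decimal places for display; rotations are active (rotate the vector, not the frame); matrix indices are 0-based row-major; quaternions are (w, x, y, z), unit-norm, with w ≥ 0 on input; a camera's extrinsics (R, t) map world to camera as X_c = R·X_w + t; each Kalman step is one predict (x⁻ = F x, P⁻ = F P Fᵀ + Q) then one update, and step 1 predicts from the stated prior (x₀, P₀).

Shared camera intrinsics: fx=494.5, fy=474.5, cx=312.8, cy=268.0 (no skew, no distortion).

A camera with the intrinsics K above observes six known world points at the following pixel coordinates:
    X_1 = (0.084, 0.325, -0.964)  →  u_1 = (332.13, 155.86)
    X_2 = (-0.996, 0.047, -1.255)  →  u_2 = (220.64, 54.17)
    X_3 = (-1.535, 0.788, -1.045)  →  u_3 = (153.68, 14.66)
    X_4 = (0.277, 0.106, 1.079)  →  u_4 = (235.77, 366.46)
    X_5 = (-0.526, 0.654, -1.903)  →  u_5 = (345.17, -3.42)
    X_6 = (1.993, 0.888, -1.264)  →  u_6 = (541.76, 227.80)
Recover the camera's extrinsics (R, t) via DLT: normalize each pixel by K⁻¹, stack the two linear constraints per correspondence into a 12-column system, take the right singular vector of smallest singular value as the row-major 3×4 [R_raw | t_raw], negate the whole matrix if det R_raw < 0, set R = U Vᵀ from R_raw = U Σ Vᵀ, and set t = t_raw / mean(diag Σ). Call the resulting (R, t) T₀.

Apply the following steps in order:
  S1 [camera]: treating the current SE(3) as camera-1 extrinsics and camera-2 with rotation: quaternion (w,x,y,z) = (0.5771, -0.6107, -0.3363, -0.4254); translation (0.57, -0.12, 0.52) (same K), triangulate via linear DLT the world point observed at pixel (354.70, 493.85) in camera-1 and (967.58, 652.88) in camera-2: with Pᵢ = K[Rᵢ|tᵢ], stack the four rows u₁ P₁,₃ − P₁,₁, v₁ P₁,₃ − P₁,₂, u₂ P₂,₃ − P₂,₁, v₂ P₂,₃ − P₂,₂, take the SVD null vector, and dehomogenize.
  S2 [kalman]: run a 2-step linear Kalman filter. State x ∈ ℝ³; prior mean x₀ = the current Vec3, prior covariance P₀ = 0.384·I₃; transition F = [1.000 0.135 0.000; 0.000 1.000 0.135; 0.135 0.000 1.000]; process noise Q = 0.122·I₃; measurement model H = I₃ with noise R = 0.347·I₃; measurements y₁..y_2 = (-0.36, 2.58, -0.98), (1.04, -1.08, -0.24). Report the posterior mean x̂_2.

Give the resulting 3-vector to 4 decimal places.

source (pnp_recover): camera pose = R=[0.7956 0.4165 -0.4398; 0.3677 0.2449 0.8971; 0.4814 -0.8755 0.0416], t=(-0.4700, -0.1900, 4.2796)
after S1 (triangulate): (1.5564, 0.8171, 1.6763)
after S2 (kf_track): (0.7659, 0.4268, -0.0667)

result = (0.7659, 0.4268, -0.0667)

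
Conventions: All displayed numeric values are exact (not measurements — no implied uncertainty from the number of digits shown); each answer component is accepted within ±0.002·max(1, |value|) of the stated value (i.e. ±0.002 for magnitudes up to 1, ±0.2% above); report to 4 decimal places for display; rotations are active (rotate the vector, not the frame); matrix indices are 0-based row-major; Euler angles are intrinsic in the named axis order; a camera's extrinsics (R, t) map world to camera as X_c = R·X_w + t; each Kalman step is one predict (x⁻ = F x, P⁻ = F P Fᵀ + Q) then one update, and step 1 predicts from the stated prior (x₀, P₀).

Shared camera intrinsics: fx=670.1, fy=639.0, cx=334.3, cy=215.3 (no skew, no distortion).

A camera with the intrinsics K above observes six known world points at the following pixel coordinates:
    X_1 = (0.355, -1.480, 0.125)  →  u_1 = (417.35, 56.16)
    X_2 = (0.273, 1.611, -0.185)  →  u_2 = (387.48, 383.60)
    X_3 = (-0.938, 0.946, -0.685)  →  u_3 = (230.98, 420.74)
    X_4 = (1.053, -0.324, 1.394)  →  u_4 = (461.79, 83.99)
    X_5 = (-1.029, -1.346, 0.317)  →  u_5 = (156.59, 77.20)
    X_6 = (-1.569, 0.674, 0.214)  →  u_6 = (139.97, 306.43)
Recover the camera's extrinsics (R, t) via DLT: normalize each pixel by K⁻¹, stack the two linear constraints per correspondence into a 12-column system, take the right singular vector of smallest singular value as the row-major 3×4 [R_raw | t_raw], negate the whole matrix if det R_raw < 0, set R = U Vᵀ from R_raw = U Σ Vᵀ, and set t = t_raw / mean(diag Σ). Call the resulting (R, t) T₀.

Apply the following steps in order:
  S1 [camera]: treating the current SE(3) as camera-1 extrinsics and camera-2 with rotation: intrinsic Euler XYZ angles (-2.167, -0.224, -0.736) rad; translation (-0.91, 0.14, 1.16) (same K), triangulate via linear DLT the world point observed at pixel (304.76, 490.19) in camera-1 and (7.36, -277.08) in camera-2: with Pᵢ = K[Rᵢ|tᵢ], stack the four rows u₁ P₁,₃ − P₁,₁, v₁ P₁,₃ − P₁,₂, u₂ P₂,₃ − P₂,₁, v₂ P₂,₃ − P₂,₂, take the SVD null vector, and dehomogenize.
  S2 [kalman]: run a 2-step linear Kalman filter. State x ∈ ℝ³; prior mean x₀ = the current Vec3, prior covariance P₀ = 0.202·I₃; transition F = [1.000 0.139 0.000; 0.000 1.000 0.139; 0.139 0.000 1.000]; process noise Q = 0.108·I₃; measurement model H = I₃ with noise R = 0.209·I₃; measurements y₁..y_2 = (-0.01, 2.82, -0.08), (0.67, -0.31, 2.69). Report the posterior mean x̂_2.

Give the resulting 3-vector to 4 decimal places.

source (pnp_recover): camera pose = R=[0.9930 0.0171 -0.1166; -0.0972 0.6783 -0.7284; 0.0666 0.7346 0.6752], t=(0.1200, 0.2600, 4.4700)
after S1 (triangulate): (-0.4565, 0.0434, -1.5604)
after S2 (kf_track): (0.4512, 0.6630, 1.0889)

result = (0.4512, 0.6630, 1.0889)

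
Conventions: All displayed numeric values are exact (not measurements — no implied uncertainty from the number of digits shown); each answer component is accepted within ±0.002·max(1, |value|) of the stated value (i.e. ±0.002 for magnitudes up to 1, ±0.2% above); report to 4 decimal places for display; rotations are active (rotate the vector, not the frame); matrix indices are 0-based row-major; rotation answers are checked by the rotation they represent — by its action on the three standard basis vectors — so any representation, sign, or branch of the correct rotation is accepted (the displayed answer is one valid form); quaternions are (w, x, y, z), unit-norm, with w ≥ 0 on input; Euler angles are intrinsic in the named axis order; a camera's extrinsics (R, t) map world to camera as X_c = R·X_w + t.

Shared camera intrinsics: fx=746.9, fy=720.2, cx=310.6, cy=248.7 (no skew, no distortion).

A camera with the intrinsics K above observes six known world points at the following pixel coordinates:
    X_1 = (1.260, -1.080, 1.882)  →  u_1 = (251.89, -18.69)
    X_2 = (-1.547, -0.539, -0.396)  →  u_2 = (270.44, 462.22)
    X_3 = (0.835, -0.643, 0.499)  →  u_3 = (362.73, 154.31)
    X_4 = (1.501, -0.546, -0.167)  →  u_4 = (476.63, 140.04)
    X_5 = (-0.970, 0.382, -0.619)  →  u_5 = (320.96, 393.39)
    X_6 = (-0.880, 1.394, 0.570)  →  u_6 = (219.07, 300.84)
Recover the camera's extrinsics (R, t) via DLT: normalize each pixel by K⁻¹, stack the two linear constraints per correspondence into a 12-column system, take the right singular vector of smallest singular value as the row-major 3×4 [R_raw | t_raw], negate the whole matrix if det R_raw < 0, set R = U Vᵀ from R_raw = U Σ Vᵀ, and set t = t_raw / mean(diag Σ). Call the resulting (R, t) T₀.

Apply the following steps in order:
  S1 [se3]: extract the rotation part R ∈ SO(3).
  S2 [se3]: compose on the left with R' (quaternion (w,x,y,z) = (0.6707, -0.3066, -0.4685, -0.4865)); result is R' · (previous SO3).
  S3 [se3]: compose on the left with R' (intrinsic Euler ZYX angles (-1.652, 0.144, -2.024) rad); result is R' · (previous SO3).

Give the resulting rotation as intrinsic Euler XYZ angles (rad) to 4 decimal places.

source (pnp_recover): camera pose = R=[0.5900 -0.1263 -0.7975; -0.8054 -0.0228 -0.5923; 0.0566 0.9917 -0.1152], t=(0.2200, 0.2100, 6.3200)
after S1 (rot_of_se3): [0.5900 -0.1263 -0.7975; -0.8054 -0.0228 -0.5923; 0.0566 0.9917 -0.1152]
after S2 (compose_so3): [-0.7239 -0.3599 -0.5885; -0.4392 0.8983 -0.0091; 0.5320 0.2519 -0.8084]
after S3 (compose_so3): [0.7246 -0.1267 -0.6774; 0.6365 0.4998 0.5874; 0.2641 -0.8568 0.4429]

rotation (euler_xyz) = (-0.9248, -0.7442, 0.1732)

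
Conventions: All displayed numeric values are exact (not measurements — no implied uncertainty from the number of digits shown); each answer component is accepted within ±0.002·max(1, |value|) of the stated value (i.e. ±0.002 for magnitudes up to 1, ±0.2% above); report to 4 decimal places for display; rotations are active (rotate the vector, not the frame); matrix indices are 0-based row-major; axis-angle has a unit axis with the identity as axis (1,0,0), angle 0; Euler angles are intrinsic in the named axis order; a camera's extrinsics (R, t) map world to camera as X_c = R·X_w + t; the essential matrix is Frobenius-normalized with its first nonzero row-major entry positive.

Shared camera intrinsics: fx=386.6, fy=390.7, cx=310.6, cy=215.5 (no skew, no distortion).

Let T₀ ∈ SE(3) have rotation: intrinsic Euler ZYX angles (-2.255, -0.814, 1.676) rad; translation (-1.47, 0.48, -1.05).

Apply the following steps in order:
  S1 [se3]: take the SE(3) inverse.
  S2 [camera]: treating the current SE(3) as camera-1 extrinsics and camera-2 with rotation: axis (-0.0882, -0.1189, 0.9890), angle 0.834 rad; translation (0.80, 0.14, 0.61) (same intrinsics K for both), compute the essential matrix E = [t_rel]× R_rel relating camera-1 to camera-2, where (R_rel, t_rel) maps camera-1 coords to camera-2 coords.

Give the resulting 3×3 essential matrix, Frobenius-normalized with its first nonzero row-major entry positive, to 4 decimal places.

matrix = [0.6358 0.0002 0.0068; -0.2281 -0.3157 -0.3481; -0.2091 0.3573 0.3892]

after S1 (invert_se3): R=[-0.4340 -0.5321 0.7270; 0.3756 0.6267 0.6828; -0.8189 0.5694 -0.0721], t=(0.3808, 0.9683, -1.5528)
after S2 (essential): [0.6358 0.0002 0.0068; -0.2281 -0.3157 -0.3481; -0.2091 0.3573 0.3892]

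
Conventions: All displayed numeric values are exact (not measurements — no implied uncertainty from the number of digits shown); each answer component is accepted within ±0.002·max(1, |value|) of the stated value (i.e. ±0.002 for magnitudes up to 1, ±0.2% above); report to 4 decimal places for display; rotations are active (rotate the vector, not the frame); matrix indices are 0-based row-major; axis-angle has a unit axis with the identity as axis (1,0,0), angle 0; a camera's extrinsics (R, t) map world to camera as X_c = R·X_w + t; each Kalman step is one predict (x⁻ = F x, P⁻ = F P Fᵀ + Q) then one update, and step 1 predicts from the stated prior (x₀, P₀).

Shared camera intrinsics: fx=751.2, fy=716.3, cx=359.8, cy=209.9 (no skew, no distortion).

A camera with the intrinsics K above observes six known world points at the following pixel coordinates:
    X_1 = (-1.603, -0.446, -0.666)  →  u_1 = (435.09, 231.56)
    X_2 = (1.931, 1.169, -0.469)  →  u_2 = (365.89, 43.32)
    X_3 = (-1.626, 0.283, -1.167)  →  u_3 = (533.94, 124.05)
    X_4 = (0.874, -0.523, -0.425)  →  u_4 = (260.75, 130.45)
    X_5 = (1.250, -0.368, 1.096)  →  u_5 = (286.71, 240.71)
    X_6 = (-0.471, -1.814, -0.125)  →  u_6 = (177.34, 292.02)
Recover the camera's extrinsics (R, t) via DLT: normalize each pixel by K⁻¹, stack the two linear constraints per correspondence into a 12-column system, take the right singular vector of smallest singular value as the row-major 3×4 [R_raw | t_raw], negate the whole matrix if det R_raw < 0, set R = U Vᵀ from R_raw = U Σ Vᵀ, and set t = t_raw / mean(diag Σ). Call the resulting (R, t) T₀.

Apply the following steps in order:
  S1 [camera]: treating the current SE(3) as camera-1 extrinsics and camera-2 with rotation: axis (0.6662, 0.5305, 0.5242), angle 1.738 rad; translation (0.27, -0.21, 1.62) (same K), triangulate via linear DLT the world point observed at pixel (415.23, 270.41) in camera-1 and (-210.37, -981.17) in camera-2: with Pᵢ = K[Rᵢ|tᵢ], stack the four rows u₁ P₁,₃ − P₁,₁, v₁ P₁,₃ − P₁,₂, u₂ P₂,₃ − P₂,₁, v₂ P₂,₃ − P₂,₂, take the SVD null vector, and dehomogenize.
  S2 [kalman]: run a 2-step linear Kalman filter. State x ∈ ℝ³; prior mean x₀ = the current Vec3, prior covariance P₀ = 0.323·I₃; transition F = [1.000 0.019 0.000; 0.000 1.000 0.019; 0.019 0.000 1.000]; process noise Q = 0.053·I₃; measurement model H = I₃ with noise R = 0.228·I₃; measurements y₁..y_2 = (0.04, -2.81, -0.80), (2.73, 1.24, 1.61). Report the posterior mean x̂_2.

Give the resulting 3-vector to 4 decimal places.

source (pnp_recover): camera pose = R=[-0.5057 0.8559 0.1081; -0.4331 -0.3603 0.8262; 0.7461 0.3710 0.5529], t=(0.0900, -0.1700, 6.1899)
after S1 (triangulate): (-1.7453, -0.6923, -0.5698)
after S2 (kf_track): (0.9141, -0.4926, 0.3739)

result = (0.9141, -0.4926, 0.3739)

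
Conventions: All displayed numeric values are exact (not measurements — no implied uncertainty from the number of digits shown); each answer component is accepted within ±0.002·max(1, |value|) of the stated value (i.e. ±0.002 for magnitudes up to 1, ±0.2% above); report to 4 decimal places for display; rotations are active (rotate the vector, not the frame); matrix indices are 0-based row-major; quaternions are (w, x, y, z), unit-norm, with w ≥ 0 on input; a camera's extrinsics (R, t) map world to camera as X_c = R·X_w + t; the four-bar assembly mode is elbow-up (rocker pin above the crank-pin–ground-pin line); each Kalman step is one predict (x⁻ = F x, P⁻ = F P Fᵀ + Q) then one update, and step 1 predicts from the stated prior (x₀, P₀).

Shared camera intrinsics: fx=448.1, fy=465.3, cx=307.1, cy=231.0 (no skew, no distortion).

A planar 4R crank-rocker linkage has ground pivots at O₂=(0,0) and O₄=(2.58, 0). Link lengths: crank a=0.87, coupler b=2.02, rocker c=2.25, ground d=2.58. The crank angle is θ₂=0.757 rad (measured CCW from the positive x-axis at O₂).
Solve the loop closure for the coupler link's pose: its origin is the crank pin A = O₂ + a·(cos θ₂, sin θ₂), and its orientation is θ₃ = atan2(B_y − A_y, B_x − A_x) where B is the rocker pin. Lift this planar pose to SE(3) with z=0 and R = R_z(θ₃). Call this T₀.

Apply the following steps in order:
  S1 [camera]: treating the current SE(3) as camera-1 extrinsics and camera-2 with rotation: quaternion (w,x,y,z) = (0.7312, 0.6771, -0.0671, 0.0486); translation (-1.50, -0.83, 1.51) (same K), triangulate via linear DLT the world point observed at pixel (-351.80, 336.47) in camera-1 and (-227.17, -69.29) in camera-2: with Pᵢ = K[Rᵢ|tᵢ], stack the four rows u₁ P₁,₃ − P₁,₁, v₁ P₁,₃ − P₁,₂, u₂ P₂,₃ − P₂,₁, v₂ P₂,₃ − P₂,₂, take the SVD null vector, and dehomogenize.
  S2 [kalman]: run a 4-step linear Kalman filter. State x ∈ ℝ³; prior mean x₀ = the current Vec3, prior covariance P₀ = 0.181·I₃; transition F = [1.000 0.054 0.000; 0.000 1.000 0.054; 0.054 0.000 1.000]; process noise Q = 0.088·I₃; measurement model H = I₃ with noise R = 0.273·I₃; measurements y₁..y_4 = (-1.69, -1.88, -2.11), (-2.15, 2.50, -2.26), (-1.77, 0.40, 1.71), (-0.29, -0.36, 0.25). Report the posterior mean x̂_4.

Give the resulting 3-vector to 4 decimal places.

result = (-1.1416, 0.3146, 0.0304)

source (fourbar_fk): coupler pose = R=[0.6387 -0.7695 0.0000; 0.7695 0.6387 0.0000; 0.0000 0.0000 1.0000], t=(0.6324, 0.5975, 0.0000)
after S1 (triangulate): (-1.9250, 1.8764, 1.3880)
after S2 (kf_track): (-1.1416, 0.3146, 0.0304)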